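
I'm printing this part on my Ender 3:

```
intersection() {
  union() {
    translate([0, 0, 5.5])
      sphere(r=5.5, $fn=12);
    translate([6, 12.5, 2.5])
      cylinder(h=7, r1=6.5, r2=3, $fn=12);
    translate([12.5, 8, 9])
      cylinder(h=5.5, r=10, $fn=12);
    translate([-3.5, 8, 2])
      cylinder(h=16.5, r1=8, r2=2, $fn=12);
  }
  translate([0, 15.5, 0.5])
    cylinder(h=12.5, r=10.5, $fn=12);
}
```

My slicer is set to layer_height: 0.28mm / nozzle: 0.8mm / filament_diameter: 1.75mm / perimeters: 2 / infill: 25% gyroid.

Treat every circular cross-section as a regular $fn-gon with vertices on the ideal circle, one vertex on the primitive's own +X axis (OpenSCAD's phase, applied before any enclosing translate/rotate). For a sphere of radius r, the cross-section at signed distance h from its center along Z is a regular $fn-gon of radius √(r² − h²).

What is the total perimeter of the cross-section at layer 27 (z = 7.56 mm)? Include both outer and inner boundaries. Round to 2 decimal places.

At z = 7.56 mm: the sphere: section is a regular 12-gon, circumradius = √(r²−h²) = √(5.5²−2.06²) = 5.100 (perimeter = 2·12·5.100·sin(180°/12) = 31.68 mm); the cone at (6, 12.5) (r1=6.5→r2=3) has section circumradius 3.970 here — a regular 12-gon (perimeter = 2·12·3.970·sin(180°/12) = 24.66 mm); the cylinder at (12.5, 8) is not intersected at this z (z outside [9, 14.5]); the cone at (-3.5, 8) (r1=8→r2=2) has section circumradius 5.978 here — a regular 12-gon (perimeter = 2·12·5.978·sin(180°/12) = 37.13 mm); Taking the union: the regions partially overlap (shared area 9.10 mm²), so the edge portions inside another operand are dropped and the merged outline is re-measured after clipping — boundary = 79.67 mm; the r=10.5 cylinder at (0, 15.5) contributes a regular 12-gon of circumradius 10.5 (perimeter = 2·12·10.500·sin(180°/12) = 65.22 mm); After intersecting: the r=10.5 cylinder at (0, 15.5) partially overlaps that combined region; clipping to the common part keeps 116.55 mm² — boundary = 56.00 mm. Overall, the cross-section has 2 separate islands. Total boundary length (outer) = 56.00 mm.

56.00 mm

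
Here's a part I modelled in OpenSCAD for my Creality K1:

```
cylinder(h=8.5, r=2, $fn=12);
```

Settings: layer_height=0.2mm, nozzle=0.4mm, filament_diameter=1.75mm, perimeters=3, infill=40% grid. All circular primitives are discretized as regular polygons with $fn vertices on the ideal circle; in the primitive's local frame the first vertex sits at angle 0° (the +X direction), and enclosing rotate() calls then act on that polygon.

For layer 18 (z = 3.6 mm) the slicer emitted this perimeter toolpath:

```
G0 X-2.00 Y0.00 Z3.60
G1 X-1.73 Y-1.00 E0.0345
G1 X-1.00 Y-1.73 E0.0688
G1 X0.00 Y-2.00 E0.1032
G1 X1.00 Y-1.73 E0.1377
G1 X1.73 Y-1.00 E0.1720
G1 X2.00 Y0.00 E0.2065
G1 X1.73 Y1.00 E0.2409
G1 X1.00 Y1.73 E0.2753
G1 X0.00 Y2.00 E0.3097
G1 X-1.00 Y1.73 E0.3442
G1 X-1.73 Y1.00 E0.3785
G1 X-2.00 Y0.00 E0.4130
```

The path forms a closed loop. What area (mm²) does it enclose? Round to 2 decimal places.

11.99 mm²

Apply the shoelace formula to the sequence of (X, Y) vertices; enclosed area = 11.99 mm².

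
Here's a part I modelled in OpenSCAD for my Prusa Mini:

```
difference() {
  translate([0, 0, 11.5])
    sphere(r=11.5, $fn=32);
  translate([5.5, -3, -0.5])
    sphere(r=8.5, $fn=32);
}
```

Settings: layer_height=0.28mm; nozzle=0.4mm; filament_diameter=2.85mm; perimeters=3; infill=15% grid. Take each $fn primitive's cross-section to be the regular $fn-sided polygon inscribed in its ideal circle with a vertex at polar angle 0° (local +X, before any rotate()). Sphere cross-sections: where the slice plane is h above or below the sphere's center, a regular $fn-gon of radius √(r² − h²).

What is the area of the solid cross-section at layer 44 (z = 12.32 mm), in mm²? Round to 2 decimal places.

At z = 12.32 mm: the r=11.5 sphere contributes a regular 32-gon of circumradius √(11.5²−0.82²) = 11.471 (area = (32/2)·11.471²·sin(360°/32) = 410.71 mm²); the sphere at (5.5, -3) does not reach this height (|z−center|=12.820 > r=8.5); After the difference (first − rest): none of the subtracted shapes is present at this height, so the r=11.5 sphere is unchanged — area = 410.71 mm². Overall, the cross-section is a single solid region. Net area = 410.71 mm².

410.71 mm²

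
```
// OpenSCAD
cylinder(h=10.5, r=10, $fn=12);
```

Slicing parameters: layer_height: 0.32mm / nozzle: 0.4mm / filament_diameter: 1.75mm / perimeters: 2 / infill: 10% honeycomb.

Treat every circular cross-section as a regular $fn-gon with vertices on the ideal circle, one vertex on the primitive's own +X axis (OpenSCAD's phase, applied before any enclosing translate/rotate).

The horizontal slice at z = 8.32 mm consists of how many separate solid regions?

At z = 8.32 mm: the cylinder: section is a regular 12-gon, circumradius r=10. The result has 1 disconnected region.

1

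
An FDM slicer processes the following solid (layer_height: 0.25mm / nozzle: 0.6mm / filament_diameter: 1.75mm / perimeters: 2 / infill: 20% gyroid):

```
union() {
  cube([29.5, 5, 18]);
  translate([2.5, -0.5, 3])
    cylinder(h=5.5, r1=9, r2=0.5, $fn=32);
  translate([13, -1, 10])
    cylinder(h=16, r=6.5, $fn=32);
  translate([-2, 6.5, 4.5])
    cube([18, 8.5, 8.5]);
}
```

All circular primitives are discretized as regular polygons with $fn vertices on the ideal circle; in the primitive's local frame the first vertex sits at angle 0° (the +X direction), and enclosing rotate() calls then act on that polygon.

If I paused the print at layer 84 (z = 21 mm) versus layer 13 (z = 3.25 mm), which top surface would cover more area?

Layer 84 (z = 21): the cube does not reach this height (z outside [0, 18]); the cone at (2.5, -0.5) does not reach this height (z outside [3, 8.5]); the r=6.5 cylinder at (13, -1) contributes a regular 32-gon of circumradius 6.5 (area = (32/2)·6.500²·sin(360°/32) = 131.88 mm²); the cube at (-2, 6.5) is absent (z outside [4.5, 13]); Combining (union): only the r=6.5 cylinder at (13, -1) is present, so the union is just that shape — area = 131.88 mm². So its area = 131.88 mm². Layer 13 (z = 3.25): the cube (footprint 29.5×5) is included at this height (area 147.50 mm²); the cone at (2.5, -0.5) (r1=9→r2=0.5) has section circumradius 8.614 here — a regular 32-gon (area = (32/2)·8.614²·sin(360°/32) = 231.59 mm²); the cylinder at (13, -1) does not reach this height (z outside [10, 26]); the cube at (-2, 6.5) does not reach this height (z outside [4.5, 13]); Taking the union: the regions partially overlap — summed areas 379.09 mm² minus the doubly-counted overlap 51.96 mm² gives 327.13 mm² — area = 327.13 mm². So its area = 327.13 mm². Layer 13 is larger (327.13 vs 131.88 mm²).

layer 13 (z = 3.25 mm)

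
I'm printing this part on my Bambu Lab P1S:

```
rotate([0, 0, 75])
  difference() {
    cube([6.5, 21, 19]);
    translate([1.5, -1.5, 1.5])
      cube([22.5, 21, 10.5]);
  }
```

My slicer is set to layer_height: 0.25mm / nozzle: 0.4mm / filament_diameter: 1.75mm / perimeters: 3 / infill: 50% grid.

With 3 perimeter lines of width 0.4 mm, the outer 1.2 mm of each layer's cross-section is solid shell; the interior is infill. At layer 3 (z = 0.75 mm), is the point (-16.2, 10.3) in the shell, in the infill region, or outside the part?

shell

At z = 0.75 mm: the 6.5×21 cube contributes its full rectangle; the cube at (1.5, -1.5) is not intersected at this z (z outside [1.5, 12]); Taking the first minus the rest: none of the subtracted shapes is present at this height, so the 6.5×21 cube is unchanged — 1 connected region; (whole slice rotated 75° about Z — lengths, areas and connectivity unchanged). Overall, the cross-section is a single solid region. Undo the 75° rotation: the query point maps to (5.756, 18.314) in the un-rotated model frame. The nearest boundary edge runs (6.50, 0.00)→(6.50, 21.00); distance from the point to it = 0.74 mm. The point is inside the cross-section, 0.74 mm from the nearest boundary — within the 1.2 mm shell band (3 × 0.4).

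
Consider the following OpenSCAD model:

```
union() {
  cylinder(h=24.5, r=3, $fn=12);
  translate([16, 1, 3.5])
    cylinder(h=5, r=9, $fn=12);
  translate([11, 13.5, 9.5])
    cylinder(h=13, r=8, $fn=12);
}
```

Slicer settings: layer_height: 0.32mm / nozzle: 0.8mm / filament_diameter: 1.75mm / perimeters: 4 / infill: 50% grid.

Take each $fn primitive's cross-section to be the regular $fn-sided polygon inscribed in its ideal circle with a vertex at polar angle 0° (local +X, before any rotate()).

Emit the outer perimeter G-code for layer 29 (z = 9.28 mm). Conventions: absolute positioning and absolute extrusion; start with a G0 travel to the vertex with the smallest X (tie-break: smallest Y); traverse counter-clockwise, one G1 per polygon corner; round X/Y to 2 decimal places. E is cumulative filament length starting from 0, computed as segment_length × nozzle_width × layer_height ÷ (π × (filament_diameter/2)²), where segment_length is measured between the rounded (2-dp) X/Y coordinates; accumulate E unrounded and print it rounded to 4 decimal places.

At z = 9.28 mm: the cylinder: section is a regular 12-gon, circumradius r=3; the cylinder at (16, 1) is absent (z outside [3.5, 8.5]); the cylinder at (11, 13.5) does not reach this height (z outside [9.5, 22.5]); Merging all regions: only the r=3 cylinder is present, so the union is just that shape — 1 connected region. The outline is a single polygon with 12 vertices. Extrusion per mm of travel: 0.8 × 0.32 / (π × 0.875²) = 0.106432. Accumulating E over each segment gives final E = 1.9841.

G0 X-3.00 Y0.00 Z9.28
G1 X-2.60 Y-1.50 E0.1652
G1 X-1.50 Y-2.60 E0.3308
G1 X0.00 Y-3.00 E0.4960
G1 X1.50 Y-2.60 E0.6613
G1 X2.60 Y-1.50 E0.8268
G1 X3.00 Y0.00 E0.9921
G1 X2.60 Y1.50 E1.1573
G1 X1.50 Y2.60 E1.3228
G1 X0.00 Y3.00 E1.4881
G1 X-1.50 Y2.60 E1.6533
G1 X-2.60 Y1.50 E1.8189
G1 X-3.00 Y0.00 E1.9841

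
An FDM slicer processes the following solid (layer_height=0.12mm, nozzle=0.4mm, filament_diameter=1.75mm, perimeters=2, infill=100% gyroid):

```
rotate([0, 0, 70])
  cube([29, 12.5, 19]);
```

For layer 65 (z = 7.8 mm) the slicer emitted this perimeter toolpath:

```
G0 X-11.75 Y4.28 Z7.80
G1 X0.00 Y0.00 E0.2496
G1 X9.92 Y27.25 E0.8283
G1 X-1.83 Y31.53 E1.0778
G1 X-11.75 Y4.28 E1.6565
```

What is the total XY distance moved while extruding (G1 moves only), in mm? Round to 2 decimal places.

83.01 mm

Sum the Euclidean lengths of each G1 segment: total = 83.01 mm.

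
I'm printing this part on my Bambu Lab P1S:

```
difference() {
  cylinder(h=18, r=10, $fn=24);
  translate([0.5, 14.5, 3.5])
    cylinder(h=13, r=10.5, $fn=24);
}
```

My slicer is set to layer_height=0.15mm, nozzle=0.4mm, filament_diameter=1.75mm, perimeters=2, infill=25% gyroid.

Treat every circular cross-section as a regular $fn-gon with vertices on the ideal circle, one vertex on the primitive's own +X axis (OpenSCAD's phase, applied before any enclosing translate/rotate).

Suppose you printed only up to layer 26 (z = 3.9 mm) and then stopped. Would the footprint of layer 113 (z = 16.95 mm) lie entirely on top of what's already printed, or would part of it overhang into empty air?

part overhangs

Compare the two slices. At z = 3.9: the r=10 cylinder gives a regular 24-gon of circumradius 10 (constant along its height) (area = (24/2)·10.000²·sin(360°/24) = 310.58 mm²); the r=10.5 cylinder at (0.5, 14.5) gives a regular 24-gon of circumradius 10.5 (constant along its height) (area = (24/2)·10.500²·sin(360°/24) = 342.42 mm²); After the difference (first − rest): starting from the r=10 cylinder (310.58 mm²), the r=10.5 cylinder at (0.5, 14.5) partially overlaps it — only the 57.88 mm² overlap (of its 342.42 mm²) is removed, clipping the outline — area = 252.70 mm². At z = 16.95: the r=10 cylinder gives a regular 24-gon of circumradius 10 (constant along its height) (area = (24/2)·10.000²·sin(360°/24) = 310.58 mm²); the cylinder at (0.5, 14.5) is absent (z outside [3.5, 16.5]); Taking the first minus the rest: none of the subtracted shapes is present at this height, so the r=10 cylinder is unchanged — area = 310.58 mm². Checking containment: at z = 16.95 the cross-section extends beyond the z = 3.9 cross-section by about 57.88 mm².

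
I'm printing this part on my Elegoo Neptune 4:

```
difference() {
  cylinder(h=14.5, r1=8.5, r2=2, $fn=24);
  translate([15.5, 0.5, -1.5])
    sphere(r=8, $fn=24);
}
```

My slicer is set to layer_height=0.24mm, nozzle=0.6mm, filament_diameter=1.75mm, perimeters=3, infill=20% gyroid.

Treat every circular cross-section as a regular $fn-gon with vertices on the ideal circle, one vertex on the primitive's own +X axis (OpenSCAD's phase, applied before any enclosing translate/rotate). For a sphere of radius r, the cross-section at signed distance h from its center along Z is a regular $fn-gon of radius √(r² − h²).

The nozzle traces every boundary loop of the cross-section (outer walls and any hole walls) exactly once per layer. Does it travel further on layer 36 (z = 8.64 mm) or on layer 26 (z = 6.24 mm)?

layer 26 (z = 6.24 mm)

Layer 36 (z = 8.64): the cone: at t=0.596 of its height the radius interpolates to r₁+(r₂−r₁)t = 4.627, giving a regular 24-gon of that circumradius (perimeter = 2·24·4.627·sin(180°/24) = 28.99 mm); the sphere at (15.5, 0.5) is not intersected at this z (|z−center|=10.140 > r=8); Subtracting the remaining from the first: none of the subtracted shapes is present at this height, so the cone is unchanged — boundary = 28.99 mm. So its perimeter = 28.99 mm. Layer 26 (z = 6.24): the cone: at t=0.430 of its height the radius interpolates to r₁+(r₂−r₁)t = 5.703, giving a regular 24-gon of that circumradius (perimeter = 2·24·5.703·sin(180°/24) = 35.73 mm); the sphere at (15.5, 0.5): section is a regular 24-gon, circumradius = √(r²−h²) = √(8²−7.74²) = 2.023 (perimeter = 2·24·2.023·sin(180°/24) = 12.67 mm); After the difference (first − rest): starting from the cone, the r=8 sphere at (15.5, 0.5) misses the remaining region (no effect) — boundary = 35.73 mm. So its perimeter = 35.73 mm. Layer 26 is larger (35.73 vs 28.99 mm).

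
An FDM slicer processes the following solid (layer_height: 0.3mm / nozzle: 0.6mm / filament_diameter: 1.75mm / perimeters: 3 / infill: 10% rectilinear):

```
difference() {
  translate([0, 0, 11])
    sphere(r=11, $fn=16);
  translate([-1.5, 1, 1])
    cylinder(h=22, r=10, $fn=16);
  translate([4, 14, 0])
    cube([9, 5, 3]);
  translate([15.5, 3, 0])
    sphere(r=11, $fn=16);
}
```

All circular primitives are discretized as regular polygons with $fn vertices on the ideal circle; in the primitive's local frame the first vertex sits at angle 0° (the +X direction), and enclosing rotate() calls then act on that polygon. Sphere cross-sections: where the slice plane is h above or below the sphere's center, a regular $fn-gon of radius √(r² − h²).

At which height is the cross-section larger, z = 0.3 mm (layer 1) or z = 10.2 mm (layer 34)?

Layer 1 (z = 0.3): the r=11 sphere contributes a regular 16-gon of circumradius √(11²−10.7²) = 2.551 (area = (16/2)·2.551²·sin(360°/16) = 19.93 mm²); the cylinder at (-1.5, 1) does not reach this height (z outside [1, 23]); the 9×5 cube at (4, 14) contributes its full rectangle (area 45.00 mm²); the sphere at (15.5, 3): section is a regular 16-gon, circumradius = √(r²−h²) = √(11²−0.3²) = 10.996 (area = (16/2)·10.996²·sin(360°/16) = 370.16 mm²); After the difference (first − rest): starting from the r=11 sphere (19.93 mm²), the 9×5 cube at (4, 14) misses the remaining region (no effect); the r=11 sphere at (15.5, 3) misses the remaining region (no effect) — area = 19.93 mm². So its area = 19.93 mm². Layer 34 (z = 10.2): the r=11 sphere contributes a regular 16-gon of circumradius √(11²−0.8²) = 10.971 (area = (16/2)·10.971²·sin(360°/16) = 368.48 mm²); the cylinder at (-1.5, 1): section is a regular 16-gon, circumradius r=10 (area = (16/2)·10.000²·sin(360°/16) = 306.15 mm²); the cube at (4, 14) is not intersected at this z (z outside [0, 3]); the sphere at (15.5, 3): section is a regular 16-gon, circumradius = √(r²−h²) = √(11²−10.2²) = 4.118 (area = (16/2)·4.118²·sin(360°/16) = 51.92 mm²); Taking the first minus the rest: starting from the r=11 sphere (368.48 mm²), the r=10 cylinder at (-1.5, 1) partially overlaps it — only the 294.41 mm² overlap (of its 306.15 mm²) is removed, clipping the outline; the r=11 sphere at (15.5, 3) misses the remaining region (no effect) — area = 74.07 mm². So its area = 74.07 mm². Layer 34 is larger (74.07 vs 19.93 mm²).

layer 34 (z = 10.2 mm)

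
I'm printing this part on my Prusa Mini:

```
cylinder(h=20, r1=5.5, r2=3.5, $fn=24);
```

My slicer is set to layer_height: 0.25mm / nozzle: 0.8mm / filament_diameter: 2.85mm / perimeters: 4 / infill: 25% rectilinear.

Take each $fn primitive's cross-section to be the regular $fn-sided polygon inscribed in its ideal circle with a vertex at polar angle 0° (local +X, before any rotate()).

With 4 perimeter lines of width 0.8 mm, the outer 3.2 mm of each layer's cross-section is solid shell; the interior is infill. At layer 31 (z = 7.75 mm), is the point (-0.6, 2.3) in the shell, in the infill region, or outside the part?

At z = 7.75 mm: the cone (r1=5.5→r2=3.5) has section circumradius 4.725 here — a regular 24-gon. Overall, the cross-section is a single solid region. The nearest boundary edge runs (0.00, 4.72)→(-1.22, 4.56); distance from the point to it = 2.33 mm. The point is inside the cross-section, 2.33 mm from the nearest boundary — within the 3.2 mm shell band (4 × 0.8).

shell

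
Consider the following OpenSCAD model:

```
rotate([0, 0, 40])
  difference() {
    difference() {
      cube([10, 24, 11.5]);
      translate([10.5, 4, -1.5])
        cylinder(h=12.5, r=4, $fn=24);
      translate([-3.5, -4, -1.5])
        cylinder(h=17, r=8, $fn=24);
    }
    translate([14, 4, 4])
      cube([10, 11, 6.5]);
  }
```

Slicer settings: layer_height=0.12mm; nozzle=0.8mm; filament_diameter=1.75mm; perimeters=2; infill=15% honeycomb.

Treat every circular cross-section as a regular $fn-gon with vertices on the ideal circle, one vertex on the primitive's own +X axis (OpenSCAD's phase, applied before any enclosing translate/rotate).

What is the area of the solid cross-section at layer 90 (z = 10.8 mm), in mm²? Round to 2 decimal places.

At z = 10.8 mm: the cube (footprint 10×24) is included at this height (area 240.00 mm²); the r=4 cylinder at (10.5, 4) gives a regular 24-gon of circumradius 4 (constant along its height) (area = (24/2)·4.000²·sin(360°/24) = 49.69 mm²); the r=8 cylinder at (-3.5, -4) contributes a regular 24-gon of circumradius 8 (area = (24/2)·8.000²·sin(360°/24) = 198.77 mm²); Taking the first minus the rest: starting from the 10×24 cube (240.00 mm²), the r=4 cylinder at (10.5, 4) partially overlaps it — only the 20.88 mm² overlap (of its 49.69 mm²) is removed, clipping the outline; the r=8 cylinder at (-3.5, -4) partially overlaps it — only the 6.37 mm² overlap (of its 198.77 mm²) is removed, clipping the outline — area = 212.75 mm²; the cube at (14, 4) is absent (z outside [4, 10.5]); Taking the first minus the rest: none of the subtracted shapes is present at this height, so the result so far is unchanged — area = 212.75 mm²; (whole slice rotated 40° about Z — lengths, areas and connectivity unchanged). Overall, the cross-section is a single solid region. Net area = 212.75 mm².

212.75 mm²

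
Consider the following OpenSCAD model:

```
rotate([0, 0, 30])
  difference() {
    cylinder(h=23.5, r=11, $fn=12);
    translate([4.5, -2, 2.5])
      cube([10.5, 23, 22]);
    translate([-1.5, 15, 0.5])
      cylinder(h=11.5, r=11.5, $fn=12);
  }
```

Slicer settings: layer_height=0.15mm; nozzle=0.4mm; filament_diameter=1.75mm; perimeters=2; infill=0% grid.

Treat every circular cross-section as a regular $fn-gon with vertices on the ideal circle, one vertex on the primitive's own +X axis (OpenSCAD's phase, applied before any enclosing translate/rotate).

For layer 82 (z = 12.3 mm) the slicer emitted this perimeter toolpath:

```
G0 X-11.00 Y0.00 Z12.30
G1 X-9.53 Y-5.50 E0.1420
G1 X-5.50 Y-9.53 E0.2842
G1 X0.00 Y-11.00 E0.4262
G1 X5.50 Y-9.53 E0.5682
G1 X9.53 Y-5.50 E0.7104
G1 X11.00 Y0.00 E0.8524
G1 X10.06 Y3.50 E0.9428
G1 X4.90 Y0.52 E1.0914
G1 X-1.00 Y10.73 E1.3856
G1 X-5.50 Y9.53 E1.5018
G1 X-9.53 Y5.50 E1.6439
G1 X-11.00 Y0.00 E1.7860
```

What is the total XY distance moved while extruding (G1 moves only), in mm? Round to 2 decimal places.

Sum the Euclidean lengths of each G1 segment: total = 71.60 mm.

71.60 mm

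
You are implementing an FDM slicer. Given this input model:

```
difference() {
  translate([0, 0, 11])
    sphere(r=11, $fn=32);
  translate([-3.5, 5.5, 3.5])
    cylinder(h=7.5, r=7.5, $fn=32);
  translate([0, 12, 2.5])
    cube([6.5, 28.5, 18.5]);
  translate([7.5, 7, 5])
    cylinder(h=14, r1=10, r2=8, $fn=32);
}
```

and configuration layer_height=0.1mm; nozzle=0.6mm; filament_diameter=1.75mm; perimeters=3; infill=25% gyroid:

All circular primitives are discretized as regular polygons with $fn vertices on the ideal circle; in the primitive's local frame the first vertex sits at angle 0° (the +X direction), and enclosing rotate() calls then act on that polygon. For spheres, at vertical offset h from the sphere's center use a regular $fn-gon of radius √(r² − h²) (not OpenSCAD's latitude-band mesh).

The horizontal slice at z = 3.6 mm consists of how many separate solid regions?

At z = 3.6 mm: the r=11 sphere contributes a regular 32-gon of circumradius √(11²−7.4²) = 8.139; the r=7.5 cylinder at (-3.5, 5.5) gives a regular 32-gon of circumradius 7.5 (constant along its height); the cube at (0, 12) (footprint 6.5×28.5) is included at this height; the cone at (7.5, 7) is absent (z outside [5, 19]); Taking the first minus the rest: starting from the r=11 sphere, the r=7.5 cylinder at (-3.5, 5.5) partially overlaps it — only the 92.07 mm² overlap (of its 175.58 mm²) is removed, clipping the outline; the 6.5×28.5 cube at (0, 12) misses the remaining region (no effect) — 1 connected region. The result has 1 disconnected region.

1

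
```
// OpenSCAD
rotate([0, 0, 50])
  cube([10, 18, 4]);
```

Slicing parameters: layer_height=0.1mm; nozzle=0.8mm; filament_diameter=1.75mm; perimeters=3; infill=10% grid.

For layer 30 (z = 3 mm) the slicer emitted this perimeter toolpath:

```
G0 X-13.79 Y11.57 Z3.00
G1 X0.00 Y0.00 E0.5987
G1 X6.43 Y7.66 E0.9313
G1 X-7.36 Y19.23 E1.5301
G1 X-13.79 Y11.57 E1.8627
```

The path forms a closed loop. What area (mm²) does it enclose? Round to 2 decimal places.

Apply the shoelace formula to the sequence of (X, Y) vertices; enclosed area = 180.03 mm².

180.03 mm²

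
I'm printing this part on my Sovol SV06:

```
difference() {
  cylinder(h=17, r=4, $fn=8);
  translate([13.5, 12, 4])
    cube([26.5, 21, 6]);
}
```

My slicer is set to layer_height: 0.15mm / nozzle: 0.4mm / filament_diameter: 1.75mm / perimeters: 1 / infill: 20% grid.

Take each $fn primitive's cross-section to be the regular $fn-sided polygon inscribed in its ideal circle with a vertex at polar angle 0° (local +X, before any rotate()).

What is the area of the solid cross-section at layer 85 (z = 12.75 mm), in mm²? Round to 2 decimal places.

At z = 12.75 mm: the r=4 cylinder contributes a regular 8-gon of circumradius 4 (area = (8/2)·4.000²·sin(360°/8) = 45.25 mm²); the cube at (13.5, 12) does not reach this height (z outside [4, 10]); Subtracting the remaining from the first: none of the subtracted shapes is present at this height, so the r=4 cylinder is unchanged — area = 45.25 mm². Overall, the cross-section is a single solid region. Net area = 45.25 mm².

45.25 mm²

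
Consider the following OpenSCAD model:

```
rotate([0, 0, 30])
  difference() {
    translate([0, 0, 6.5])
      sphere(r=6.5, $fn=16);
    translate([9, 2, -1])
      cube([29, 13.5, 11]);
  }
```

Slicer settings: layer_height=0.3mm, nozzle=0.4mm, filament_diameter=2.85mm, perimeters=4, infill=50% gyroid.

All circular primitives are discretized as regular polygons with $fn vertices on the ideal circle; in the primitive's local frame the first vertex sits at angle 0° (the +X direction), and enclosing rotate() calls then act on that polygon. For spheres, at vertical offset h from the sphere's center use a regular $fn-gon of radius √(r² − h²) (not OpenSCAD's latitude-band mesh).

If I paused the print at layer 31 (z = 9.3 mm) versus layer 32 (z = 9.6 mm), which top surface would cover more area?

layer 31 (z = 9.3 mm)

Layer 31 (z = 9.3): the sphere: section is a regular 16-gon, circumradius = √(r²−h²) = √(6.5²−2.8²) = 5.866 (area = (16/2)·5.866²·sin(360°/16) = 105.35 mm²); the 29×13.5 cube at (9, 2) contributes its full rectangle (area 391.50 mm²); After the difference (first − rest): starting from the r=6.5 sphere (105.35 mm²), the 29×13.5 cube at (9, 2) misses the remaining region (no effect) — area = 105.35 mm²; (rotated 30° about Z; rotation is an isometry so areas/perimeters/island counts are preserved). So its area = 105.35 mm². Layer 32 (z = 9.6): the r=6.5 sphere contributes a regular 16-gon of circumradius √(6.5²−3.1²) = 5.713 (area = (16/2)·5.713²·sin(360°/16) = 99.93 mm²); the cube at (9, 2) is present — its section is the full 29×13.5 rectangle (area 391.50 mm²); Subtracting the remaining from the first: starting from the r=6.5 sphere (99.93 mm²), the 29×13.5 cube at (9, 2) misses the remaining region (no effect) — area = 99.93 mm²; (rotated 30° about Z; rotation is an isometry so areas/perimeters/island counts are preserved). So its area = 99.93 mm². Layer 31 is larger (105.35 vs 99.93 mm²).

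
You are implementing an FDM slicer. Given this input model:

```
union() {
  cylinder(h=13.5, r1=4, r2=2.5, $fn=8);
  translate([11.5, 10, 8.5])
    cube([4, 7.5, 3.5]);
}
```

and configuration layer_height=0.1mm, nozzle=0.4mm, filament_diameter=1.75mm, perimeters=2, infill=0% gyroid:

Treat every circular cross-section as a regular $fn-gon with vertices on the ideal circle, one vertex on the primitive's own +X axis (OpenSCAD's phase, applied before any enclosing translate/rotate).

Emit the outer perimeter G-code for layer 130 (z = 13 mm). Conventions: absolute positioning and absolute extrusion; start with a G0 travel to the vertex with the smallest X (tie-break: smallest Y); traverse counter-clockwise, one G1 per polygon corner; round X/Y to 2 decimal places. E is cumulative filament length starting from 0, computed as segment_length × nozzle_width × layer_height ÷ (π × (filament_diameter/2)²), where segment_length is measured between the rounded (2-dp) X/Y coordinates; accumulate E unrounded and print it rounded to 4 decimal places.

At z = 13 mm: the cone: at t=0.963 of its height the radius interpolates to r₁+(r₂−r₁)t = 2.556, giving a regular 8-gon of that circumradius; the cube at (11.5, 10) does not reach this height (z outside [8.5, 12]); Combining (union): only the cone is present, so the union is just that shape — 1 connected region. The outline is a single polygon with 8 vertices. Extrusion per mm of travel: 0.4 × 0.1 / (π × 0.875²) = 0.016630. Accumulating E over each segment gives final E = 0.2607.

G0 X-2.56 Y0.00 Z13.00
G1 X-1.81 Y-1.81 E0.0326
G1 X0.00 Y-2.56 E0.0652
G1 X1.81 Y-1.81 E0.0977
G1 X2.56 Y0.00 E0.1303
G1 X1.81 Y1.81 E0.1629
G1 X0.00 Y2.56 E0.1955
G1 X-1.81 Y1.81 E0.2281
G1 X-2.56 Y0.00 E0.2607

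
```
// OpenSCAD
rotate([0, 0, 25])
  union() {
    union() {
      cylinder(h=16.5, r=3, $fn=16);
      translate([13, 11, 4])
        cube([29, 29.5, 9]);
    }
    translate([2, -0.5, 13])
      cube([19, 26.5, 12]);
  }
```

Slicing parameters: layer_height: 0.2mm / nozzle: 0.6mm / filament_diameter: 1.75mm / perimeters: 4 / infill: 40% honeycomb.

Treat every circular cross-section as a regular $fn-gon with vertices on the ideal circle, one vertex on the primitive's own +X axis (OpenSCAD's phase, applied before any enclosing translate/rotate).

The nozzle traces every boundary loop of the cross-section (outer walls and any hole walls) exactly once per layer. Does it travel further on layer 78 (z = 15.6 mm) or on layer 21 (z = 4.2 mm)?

Layer 78 (z = 15.6): the r=3 cylinder gives a regular 16-gon of circumradius 3 (constant along its height) (perimeter = 2·16·3.000·sin(180°/16) = 18.73 mm); the cube at (13, 11) does not reach this height (z outside [4, 13]); Merging all regions: only the r=3 cylinder is present, so the union is just that shape — boundary = 18.73 mm; the 19×26.5 cube at (2, -0.5) contributes its full rectangle (perimeter 91.00 mm); Combining (union): the regions partially overlap (shared area 1.93 mm²), so the edge portions inside another operand are dropped and the merged outline is re-measured after clipping — boundary = 103.13 mm; (rotated 25° about Z; rotation is an isometry so areas/perimeters/island counts are preserved). So its perimeter = 103.13 mm. Layer 21 (z = 4.2): the cylinder: section is a regular 16-gon, circumradius r=3 (perimeter = 2·16·3.000·sin(180°/16) = 18.73 mm); the 29×29.5 cube at (13, 11) contributes its full rectangle (perimeter 117.00 mm); Combining (union): the 2 present regions are separate (no shared area or edge), so areas and boundary lengths simply add and each stays a separate island — boundary = 135.73 mm; the cube at (2, -0.5) does not reach this height (z outside [13, 25]); Merging all regions: only that combined region is present, so the union is just that shape — boundary = 135.73 mm; (rotated 25° about Z; rotation is an isometry so areas/perimeters/island counts are preserved). So its perimeter = 135.73 mm. Layer 21 is larger (135.73 vs 103.13 mm).

layer 21 (z = 4.2 mm)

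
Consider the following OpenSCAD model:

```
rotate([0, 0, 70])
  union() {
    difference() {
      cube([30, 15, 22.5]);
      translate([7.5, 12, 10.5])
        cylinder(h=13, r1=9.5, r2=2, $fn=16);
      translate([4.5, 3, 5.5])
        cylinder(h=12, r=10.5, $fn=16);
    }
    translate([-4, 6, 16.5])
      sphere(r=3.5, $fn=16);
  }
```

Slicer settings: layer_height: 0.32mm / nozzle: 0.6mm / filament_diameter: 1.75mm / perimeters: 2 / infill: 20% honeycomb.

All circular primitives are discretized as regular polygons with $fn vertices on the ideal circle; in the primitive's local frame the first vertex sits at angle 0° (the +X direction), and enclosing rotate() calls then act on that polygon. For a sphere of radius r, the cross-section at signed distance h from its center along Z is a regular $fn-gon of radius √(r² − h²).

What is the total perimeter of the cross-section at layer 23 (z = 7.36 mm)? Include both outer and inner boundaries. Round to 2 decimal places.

At z = 7.36 mm: the cube (footprint 30×15) is included at this height (perimeter 90.00 mm); the cone at (7.5, 12) is absent (z outside [10.5, 23.5]); the cylinder at (4.5, 3): section is a regular 16-gon, circumradius r=10.5 (perimeter = 2·16·10.500·sin(180°/16) = 65.55 mm); Subtracting the remaining from the first: starting from the 30×15 cube, the r=10.5 cylinder at (4.5, 3) partially overlaps it — only the 173.67 mm² overlap (of its 337.53 mm²) is removed, clipping the outline — boundary = 87.34 mm; the sphere at (-4, 6) does not reach this height (|z−center|=9.140 > r=3.5); Taking the union: only the result so far is present, so the union is just that shape — boundary = 87.34 mm; (rotated 70° about Z; rotation is an isometry so areas/perimeters/island counts are preserved). Overall, the cross-section is a single solid region. Total boundary length (outer) = 87.34 mm.

87.34 mm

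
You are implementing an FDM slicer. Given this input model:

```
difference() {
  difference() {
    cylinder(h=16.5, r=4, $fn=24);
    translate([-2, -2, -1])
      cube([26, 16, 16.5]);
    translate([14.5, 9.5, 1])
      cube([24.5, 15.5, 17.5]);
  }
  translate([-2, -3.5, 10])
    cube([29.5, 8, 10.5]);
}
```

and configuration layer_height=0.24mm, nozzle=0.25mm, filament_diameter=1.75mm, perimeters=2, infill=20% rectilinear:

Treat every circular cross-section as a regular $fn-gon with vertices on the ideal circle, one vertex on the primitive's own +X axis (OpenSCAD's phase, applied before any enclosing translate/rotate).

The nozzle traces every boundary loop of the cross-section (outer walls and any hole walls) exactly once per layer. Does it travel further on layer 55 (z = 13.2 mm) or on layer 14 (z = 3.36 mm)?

Layer 55 (z = 13.2): the cylinder: section is a regular 24-gon, circumradius r=4 (perimeter = 2·24·4.000·sin(180°/24) = 25.06 mm); the 26×16 cube at (-2, -2) contributes its full rectangle (perimeter 84.00 mm); the cube at (14.5, 9.5) is present — its section is the full 24.5×15.5 rectangle (perimeter 80.00 mm); Taking the first minus the rest: starting from the r=4 cylinder, the 26×16 cube at (-2, -2) partially overlaps it — only the 31.63 mm² overlap (of its 416.00 mm²) is removed, clipping the outline; the 24.5×15.5 cube at (14.5, 9.5) misses the remaining region (no effect) — boundary = 25.55 mm; the 29.5×8 cube at (-2, -3.5) contributes its full rectangle (perimeter 75.00 mm); Taking the first minus the rest: starting from that combined region, the 29.5×8 cube at (-2, -3.5) partially overlaps it — only the 7.21 mm² overlap (of its 236.00 mm²) is removed, clipping the outline — boundary = 23.10 mm. So its perimeter = 23.10 mm. Layer 14 (z = 3.36): the r=4 cylinder gives a regular 24-gon of circumradius 4 (constant along its height) (perimeter = 2·24·4.000·sin(180°/24) = 25.06 mm); the cube at (-2, -2) (footprint 26×16) is included at this height (perimeter 84.00 mm); the 24.5×15.5 cube at (14.5, 9.5) contributes its full rectangle (perimeter 80.00 mm); After the difference (first − rest): starting from the r=4 cylinder, the 26×16 cube at (-2, -2) partially overlaps it — only the 31.63 mm² overlap (of its 416.00 mm²) is removed, clipping the outline; the 24.5×15.5 cube at (14.5, 9.5) misses the remaining region (no effect) — boundary = 25.55 mm; the cube at (-2, -3.5) is absent (z outside [10, 20.5]); Subtracting the remaining from the first: none of the subtracted shapes is present at this height, so the result so far is unchanged — boundary = 25.55 mm. So its perimeter = 25.55 mm. Layer 14 is larger (25.55 vs 23.10 mm).

layer 14 (z = 3.36 mm)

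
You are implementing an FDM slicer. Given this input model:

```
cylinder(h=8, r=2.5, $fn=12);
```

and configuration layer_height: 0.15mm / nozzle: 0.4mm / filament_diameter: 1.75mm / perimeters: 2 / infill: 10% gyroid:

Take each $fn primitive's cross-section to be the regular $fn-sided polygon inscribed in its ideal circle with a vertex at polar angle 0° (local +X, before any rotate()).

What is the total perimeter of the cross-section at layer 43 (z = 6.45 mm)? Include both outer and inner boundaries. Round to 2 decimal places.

15.53 mm

At z = 6.45 mm: the r=2.5 cylinder contributes a regular 12-gon of circumradius 2.5 (perimeter = 2·12·2.500·sin(180°/12) = 15.53 mm). Overall, the cross-section is a single solid region. Total boundary length (outer) = 15.53 mm.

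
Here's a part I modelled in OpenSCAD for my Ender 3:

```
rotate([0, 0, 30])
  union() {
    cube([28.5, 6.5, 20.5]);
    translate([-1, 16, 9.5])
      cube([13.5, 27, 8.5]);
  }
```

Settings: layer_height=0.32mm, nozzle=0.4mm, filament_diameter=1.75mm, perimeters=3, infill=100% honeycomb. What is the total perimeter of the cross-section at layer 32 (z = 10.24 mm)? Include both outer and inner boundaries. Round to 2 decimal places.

At z = 10.24 mm: the 28.5×6.5 cube contributes its full rectangle (perimeter 70.00 mm); the 13.5×27 cube at (-1, 16) contributes its full rectangle (perimeter 81.00 mm); Taking the union: the 2 present regions are separate (no shared area or edge), so areas and boundary lengths simply add and each stays a separate island — boundary = 151.00 mm; (whole slice rotated 30° about Z — lengths, areas and connectivity unchanged). Overall, the cross-section has 2 separate islands. Total boundary length (outer) = 151.00 mm.

151.00 mm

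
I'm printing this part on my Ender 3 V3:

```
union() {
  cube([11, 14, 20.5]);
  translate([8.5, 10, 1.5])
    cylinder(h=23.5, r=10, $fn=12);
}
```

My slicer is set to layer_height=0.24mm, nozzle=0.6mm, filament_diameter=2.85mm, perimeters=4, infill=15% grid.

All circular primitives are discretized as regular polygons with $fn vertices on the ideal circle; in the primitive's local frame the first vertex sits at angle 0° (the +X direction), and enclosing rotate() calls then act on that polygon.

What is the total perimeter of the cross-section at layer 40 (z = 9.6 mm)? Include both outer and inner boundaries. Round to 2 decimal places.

65.91 mm

At z = 9.6 mm: the 11×14 cube contributes its full rectangle (perimeter 50.00 mm); the r=10 cylinder at (8.5, 10) contributes a regular 12-gon of circumradius 10 (perimeter = 2·12·10.000·sin(180°/12) = 62.12 mm); Taking the union: the regions partially overlap (shared area 139.00 mm²), so the edge portions inside another operand are dropped and the merged outline is re-measured after clipping — boundary = 65.91 mm. Overall, the cross-section is a single solid region. Total boundary length (outer) = 65.91 mm.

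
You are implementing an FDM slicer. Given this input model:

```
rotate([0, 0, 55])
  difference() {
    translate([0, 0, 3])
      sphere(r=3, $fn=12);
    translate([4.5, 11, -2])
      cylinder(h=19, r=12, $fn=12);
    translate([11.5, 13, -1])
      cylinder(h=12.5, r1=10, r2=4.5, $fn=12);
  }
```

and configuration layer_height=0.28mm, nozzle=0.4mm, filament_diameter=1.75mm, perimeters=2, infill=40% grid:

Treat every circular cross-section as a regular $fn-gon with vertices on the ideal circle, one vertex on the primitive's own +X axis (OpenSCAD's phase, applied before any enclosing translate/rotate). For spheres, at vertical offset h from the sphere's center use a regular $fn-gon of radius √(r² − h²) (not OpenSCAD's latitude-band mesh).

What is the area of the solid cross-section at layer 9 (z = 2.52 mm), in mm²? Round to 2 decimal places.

At z = 2.52 mm: the sphere: section is a regular 12-gon, circumradius = √(r²−h²) = √(3²−0.48²) = 2.961 (area = (12/2)·2.961²·sin(360°/12) = 26.31 mm²); the cylinder at (4.5, 11): section is a regular 12-gon, circumradius r=12 (area = (12/2)·12.000²·sin(360°/12) = 432.00 mm²); the cone at (11.5, 13) contributes a regular 12-gon of circumradius 8.451 (interpolated between r1=10 and r2=4.5 at t=0.282) (area = (12/2)·8.451²·sin(360°/12) = 214.27 mm²); Taking the first minus the rest: starting from the r=3 sphere (26.31 mm²), the r=12 cylinder at (4.5, 11) partially overlaps it — only the 11.57 mm² overlap (of its 432.00 mm²) is removed, clipping the outline; the cone at (11.5, 13) misses the remaining region (no effect) — area = 14.74 mm²; (rotated 55° about Z; rotation is an isometry so areas/perimeters/island counts are preserved). Overall, the cross-section is a single solid region. Net area = 14.74 mm².

14.74 mm²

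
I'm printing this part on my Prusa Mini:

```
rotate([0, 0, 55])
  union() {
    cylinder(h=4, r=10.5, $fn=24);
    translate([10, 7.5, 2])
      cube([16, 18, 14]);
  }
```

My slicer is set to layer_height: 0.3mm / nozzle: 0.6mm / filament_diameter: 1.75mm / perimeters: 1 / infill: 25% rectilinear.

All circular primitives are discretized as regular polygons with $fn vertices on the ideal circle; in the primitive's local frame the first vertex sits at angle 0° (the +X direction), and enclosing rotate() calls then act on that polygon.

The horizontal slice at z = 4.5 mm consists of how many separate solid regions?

1

At z = 4.5 mm: the cylinder is absent (z outside [0, 4]); the 16×18 cube at (10, 7.5) contributes its full rectangle; Merging all regions: only the 16×18 cube at (10, 7.5) is present, so the union is just that shape — 1 connected region; (whole slice rotated 55° about Z — lengths, areas and connectivity unchanged). The result has 1 disconnected region.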